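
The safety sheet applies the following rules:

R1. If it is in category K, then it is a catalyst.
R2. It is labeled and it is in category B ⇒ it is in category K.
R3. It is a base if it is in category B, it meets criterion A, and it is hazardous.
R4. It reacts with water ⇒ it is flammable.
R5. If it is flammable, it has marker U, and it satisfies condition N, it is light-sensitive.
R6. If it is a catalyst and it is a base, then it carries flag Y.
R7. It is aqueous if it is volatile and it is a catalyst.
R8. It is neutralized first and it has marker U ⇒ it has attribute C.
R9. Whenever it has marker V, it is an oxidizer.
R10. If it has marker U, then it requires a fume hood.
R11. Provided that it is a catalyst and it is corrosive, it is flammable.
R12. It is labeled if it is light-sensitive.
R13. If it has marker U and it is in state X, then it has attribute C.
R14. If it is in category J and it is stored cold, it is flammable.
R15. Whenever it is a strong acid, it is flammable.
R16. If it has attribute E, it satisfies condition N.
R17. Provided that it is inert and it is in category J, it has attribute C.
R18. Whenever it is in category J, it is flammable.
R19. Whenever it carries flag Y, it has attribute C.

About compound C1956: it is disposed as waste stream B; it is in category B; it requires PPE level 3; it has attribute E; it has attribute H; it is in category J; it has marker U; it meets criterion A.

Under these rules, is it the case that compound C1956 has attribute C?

No

Forward chaining from the given facts derives: requires a fume hood, satisfies condition N, is flammable, is light-sensitive, is labeled, is in category K, is a catalyst.
Rules concluding "it has attribute C": R8 needs "it is neutralized first"; R13 needs "it is in state X"; R17 needs "it is inert"; R19 needs "it carries flag Y" — none of these are established.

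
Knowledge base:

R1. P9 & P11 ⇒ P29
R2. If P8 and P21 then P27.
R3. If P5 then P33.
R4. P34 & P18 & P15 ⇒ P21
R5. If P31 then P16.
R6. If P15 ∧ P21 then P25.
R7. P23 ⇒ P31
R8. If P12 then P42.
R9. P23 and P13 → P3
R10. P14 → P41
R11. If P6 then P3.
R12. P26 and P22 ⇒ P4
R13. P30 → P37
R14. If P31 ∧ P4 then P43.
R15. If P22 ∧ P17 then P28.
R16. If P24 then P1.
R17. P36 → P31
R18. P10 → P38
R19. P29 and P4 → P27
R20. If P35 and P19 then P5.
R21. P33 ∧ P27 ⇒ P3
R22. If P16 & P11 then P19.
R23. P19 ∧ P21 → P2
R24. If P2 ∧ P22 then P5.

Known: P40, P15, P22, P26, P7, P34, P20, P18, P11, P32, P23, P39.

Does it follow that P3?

No

Forward chaining from the given facts derives: P21, P25, P31, P4, P43, P16, P19, P2, P5, P33.
Rules concluding P3: R9 needs P13; R11 needs P6; R21 needs P27 — none of these are established.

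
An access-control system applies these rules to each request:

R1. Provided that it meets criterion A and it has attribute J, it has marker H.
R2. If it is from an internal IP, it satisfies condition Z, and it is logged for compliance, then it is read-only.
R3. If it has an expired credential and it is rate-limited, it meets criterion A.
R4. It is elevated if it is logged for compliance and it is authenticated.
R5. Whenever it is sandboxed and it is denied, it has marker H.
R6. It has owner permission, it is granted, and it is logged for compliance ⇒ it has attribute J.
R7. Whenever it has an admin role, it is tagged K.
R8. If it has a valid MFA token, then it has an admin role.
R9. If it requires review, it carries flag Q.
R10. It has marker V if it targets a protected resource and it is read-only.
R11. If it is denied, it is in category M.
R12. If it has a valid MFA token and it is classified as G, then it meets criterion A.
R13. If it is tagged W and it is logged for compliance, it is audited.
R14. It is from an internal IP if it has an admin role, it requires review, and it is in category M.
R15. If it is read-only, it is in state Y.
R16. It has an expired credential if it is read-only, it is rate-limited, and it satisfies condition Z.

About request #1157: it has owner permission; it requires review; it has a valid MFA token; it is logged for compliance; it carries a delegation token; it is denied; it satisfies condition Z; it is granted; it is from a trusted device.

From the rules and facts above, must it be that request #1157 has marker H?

Forward chaining from the given facts derives: has attribute J, has an admin role, carries flag Q, is in category M, is from an internal IP, is read-only, is tagged K, is in state Y.
Rules concluding "it has marker H": R1 needs "it meets criterion A"; R5 needs "it is sandboxed" — none of these are established.

No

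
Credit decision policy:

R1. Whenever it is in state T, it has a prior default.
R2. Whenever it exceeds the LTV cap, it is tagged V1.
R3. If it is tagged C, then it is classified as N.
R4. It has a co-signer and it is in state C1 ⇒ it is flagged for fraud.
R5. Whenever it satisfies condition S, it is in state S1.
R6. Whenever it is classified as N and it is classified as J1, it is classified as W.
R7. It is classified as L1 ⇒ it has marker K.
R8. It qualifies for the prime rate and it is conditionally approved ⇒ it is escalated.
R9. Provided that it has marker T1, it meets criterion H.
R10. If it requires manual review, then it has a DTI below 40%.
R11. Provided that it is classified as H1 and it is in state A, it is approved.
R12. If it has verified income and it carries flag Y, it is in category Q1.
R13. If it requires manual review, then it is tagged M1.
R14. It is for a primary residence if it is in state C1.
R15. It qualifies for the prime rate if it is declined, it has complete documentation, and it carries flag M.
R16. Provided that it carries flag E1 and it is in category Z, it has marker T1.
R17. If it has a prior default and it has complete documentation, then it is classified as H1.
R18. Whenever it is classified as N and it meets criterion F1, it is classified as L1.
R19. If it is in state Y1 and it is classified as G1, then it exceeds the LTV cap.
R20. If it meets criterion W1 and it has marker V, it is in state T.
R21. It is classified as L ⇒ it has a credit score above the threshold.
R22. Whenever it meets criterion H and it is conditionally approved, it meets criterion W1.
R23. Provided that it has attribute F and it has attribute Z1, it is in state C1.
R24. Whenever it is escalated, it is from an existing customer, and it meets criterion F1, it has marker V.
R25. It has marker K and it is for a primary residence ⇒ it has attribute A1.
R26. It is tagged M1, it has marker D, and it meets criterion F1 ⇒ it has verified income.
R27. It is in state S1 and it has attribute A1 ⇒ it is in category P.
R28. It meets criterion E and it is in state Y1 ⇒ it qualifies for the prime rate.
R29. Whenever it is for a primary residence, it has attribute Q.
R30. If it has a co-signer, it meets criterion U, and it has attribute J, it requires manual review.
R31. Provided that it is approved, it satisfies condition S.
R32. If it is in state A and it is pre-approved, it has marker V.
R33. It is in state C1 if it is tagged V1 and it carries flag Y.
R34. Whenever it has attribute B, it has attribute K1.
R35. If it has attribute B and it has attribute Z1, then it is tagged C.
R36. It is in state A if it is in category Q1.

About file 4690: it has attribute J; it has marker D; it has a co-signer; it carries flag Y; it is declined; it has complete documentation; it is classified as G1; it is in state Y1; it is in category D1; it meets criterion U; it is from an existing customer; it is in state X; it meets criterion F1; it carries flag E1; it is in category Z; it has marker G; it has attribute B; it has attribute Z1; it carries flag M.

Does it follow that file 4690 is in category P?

No

Forward chaining from the given facts derives: qualifies for the prime rate, has marker T1, exceeds the LTV cap, requires manual review, has attribute K1, is tagged C, is tagged V1, is classified as N, meets criterion H, has a DTI below 40%, is tagged M1, is classified as L1, has verified income, is in state C1, is flagged for fraud, has marker K, is in category Q1, is for a primary residence, has attribute A1, has attribute Q, is in state A.
The only rule concluding "it is in category P" is R27, which needs "it is in state S1"; that is never established.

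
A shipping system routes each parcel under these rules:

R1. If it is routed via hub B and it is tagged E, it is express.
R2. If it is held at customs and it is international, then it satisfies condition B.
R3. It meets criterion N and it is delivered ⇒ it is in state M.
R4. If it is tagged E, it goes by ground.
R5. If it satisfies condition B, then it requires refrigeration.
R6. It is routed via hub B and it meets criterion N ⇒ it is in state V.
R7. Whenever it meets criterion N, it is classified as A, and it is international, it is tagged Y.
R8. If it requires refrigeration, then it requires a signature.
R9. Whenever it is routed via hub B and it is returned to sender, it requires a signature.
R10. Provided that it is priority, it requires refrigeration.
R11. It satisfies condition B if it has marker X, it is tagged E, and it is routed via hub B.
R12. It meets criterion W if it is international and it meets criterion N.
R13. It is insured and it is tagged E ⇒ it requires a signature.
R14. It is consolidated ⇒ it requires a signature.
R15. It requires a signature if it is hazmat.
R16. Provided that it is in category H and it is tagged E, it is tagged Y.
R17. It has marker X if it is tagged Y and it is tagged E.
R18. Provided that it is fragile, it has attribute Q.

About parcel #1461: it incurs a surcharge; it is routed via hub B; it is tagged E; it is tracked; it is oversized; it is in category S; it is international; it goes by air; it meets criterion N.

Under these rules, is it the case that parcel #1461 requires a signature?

No

Forward chaining from the given facts derives: is express, goes by ground, is in state V, meets criterion W.
Rules concluding "it requires a signature": R8 needs "it requires refrigeration"; R9 needs "it is returned to sender"; R13 needs "it is insured"; R14 needs "it is consolidated"; R15 needs "it is hazmat" — none of these are established.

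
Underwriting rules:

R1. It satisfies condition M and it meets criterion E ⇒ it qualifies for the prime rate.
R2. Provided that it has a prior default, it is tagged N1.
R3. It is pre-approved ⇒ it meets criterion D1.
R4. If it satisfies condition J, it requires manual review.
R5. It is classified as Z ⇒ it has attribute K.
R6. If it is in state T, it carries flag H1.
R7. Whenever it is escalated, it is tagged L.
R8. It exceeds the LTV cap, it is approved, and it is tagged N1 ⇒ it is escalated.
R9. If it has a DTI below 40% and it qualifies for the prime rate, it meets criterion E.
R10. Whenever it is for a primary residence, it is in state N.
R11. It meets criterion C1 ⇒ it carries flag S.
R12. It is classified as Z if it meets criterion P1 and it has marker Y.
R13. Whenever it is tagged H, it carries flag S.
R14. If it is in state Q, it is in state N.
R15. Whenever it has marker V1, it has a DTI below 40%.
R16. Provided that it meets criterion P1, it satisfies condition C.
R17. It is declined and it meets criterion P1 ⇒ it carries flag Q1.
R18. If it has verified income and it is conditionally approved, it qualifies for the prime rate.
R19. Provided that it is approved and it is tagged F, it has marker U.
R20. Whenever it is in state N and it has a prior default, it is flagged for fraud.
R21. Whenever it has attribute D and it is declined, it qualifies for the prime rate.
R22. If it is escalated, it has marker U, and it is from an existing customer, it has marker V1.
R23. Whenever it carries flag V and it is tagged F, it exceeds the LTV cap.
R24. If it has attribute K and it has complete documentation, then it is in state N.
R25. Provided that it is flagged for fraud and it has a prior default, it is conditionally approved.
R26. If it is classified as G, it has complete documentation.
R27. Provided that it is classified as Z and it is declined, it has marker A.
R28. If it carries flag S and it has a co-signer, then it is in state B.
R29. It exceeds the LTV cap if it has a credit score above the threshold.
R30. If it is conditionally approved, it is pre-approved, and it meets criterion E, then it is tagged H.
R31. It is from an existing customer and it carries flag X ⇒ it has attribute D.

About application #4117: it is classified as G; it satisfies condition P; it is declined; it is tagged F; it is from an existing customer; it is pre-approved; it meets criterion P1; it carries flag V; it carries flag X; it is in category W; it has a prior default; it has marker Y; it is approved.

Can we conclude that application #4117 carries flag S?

By R2 (it has a prior default): it is tagged N1.
By R12 (it meets criterion P1, it has marker Y): it is classified as Z.
By R19 (it is approved, it is tagged F): it has marker U.
By R23 (it carries flag V, it is tagged F): it exceeds the LTV cap.
By R26 (it is classified as G): it has complete documentation.
By R31 (it is from an existing customer, it carries flag X): it has attribute D.
By R5 (it is classified as Z): it has attribute K.
By R8 (it exceeds the LTV cap, it is approved, it is tagged N1): it is escalated.
By R21 (it has attribute D, it is declined): it qualifies for the prime rate.
By R22 (it is escalated, it has marker U, it is from an existing customer): it has marker V1.
By R24 (it has attribute K, it has complete documentation): it is in state N.
By R15 (it has marker V1): it has a DTI below 40%.
By R20 (it is in state N, it has a prior default): it is flagged for fraud.
By R25 (it is flagged for fraud, it has a prior default): it is conditionally approved.
By R9 (it has a DTI below 40%, it qualifies for the prime rate): it meets criterion E.
By R30 (it is conditionally approved, it is pre-approved, it meets criterion E): it is tagged H.
By R13 (it is tagged H): it carries flag S.

Yes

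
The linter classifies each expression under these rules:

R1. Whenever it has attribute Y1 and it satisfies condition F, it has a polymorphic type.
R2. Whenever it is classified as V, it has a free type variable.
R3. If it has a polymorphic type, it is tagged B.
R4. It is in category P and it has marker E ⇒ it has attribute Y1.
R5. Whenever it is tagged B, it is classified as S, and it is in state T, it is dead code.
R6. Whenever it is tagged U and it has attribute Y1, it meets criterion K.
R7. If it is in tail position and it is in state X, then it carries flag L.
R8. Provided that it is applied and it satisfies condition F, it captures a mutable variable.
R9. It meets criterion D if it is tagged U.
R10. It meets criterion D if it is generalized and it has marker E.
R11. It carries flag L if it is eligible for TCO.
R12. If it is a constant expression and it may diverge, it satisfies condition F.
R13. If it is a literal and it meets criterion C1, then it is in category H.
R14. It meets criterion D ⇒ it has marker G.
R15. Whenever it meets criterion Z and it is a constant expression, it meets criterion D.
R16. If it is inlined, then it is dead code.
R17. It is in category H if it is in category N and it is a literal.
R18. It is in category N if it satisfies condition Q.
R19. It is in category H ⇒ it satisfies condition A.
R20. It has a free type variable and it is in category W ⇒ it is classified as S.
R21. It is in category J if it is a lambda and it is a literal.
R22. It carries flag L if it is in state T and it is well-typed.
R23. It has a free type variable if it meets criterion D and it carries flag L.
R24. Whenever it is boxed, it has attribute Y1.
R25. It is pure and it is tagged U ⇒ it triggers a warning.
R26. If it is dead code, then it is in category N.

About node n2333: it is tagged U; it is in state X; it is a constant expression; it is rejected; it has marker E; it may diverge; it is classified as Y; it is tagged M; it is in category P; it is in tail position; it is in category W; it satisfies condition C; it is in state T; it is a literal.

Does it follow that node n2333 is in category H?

Yes

By R4 (it is in category P, it has marker E): it has attribute Y1.
By R7 (it is in tail position, it is in state X): it carries flag L.
By R9 (it is tagged U): it meets criterion D.
By R12 (it is a constant expression, it may diverge): it satisfies condition F.
By R23 (it meets criterion D, it carries flag L): it has a free type variable.
By R1 (it has attribute Y1, it satisfies condition F): it has a polymorphic type.
By R3 (it has a polymorphic type): it is tagged B.
By R20 (it has a free type variable, it is in category W): it is classified as S.
By R5 (it is tagged B, it is classified as S, it is in state T): it is dead code.
By R26 (it is dead code): it is in category N.
By R17 (it is in category N, it is a literal): it is in category H.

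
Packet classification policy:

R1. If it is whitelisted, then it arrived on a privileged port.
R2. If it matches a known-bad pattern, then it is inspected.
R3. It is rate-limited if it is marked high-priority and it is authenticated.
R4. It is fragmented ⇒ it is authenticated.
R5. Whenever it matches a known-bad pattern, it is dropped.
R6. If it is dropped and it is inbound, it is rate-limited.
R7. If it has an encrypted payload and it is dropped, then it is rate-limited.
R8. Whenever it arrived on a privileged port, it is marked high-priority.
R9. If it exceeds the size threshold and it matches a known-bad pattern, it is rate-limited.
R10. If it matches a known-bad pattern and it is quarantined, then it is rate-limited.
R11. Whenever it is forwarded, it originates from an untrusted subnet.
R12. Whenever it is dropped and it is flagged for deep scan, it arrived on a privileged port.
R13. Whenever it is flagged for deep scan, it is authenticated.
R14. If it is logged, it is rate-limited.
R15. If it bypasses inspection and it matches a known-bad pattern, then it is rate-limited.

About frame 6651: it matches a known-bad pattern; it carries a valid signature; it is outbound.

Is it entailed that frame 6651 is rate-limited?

Forward chaining from the given facts derives: is inspected, is dropped.
Rules concluding "it is rate-limited": R3 needs "it is marked high-priority"; R6 needs "it is inbound"; R7 needs "it has an encrypted payload"; R9 needs "it exceeds the size threshold"; R10 needs "it is quarantined"; R14 needs "it is logged"; R15 needs "it bypasses inspection" — none of these are established.

No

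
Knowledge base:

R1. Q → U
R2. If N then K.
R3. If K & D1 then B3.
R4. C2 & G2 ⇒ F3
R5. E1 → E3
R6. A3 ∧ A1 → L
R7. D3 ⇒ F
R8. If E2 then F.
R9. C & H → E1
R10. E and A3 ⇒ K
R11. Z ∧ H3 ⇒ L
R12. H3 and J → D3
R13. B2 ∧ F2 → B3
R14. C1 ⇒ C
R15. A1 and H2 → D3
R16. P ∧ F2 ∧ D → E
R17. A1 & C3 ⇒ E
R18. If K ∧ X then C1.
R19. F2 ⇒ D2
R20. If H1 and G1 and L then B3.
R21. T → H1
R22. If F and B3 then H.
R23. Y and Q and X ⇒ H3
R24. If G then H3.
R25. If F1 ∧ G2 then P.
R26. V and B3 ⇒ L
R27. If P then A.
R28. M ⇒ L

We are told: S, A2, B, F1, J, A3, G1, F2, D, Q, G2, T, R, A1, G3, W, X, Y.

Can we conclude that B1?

No

Forward chaining from the given facts derives: U, L, D2, H1, H3, P, A, D3, E, B3, F, K, C1, H, C, E1, E3.
No rule has B1 as its conclusion, and it is not among the given facts.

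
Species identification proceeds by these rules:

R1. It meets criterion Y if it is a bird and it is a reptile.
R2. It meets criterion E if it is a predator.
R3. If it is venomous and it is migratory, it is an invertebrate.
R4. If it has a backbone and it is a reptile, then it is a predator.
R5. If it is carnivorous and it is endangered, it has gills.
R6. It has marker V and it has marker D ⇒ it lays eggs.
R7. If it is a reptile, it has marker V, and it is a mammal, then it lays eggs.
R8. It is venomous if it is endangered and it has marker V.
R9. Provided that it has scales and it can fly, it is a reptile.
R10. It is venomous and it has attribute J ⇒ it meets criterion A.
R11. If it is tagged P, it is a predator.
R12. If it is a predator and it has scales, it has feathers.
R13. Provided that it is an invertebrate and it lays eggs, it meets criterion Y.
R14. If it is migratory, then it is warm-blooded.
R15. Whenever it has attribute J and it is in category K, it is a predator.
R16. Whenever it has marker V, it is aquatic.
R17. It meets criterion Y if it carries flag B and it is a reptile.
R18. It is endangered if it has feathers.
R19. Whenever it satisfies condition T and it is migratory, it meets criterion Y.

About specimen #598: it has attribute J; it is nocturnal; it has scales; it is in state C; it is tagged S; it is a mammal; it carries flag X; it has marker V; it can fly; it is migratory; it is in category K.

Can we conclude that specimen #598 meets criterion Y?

Yes

By R9 (it has scales, it can fly): it is a reptile.
By R15 (it has attribute J, it is in category K): it is a predator.
By R7 (it is a reptile, it has marker V, it is a mammal): it lays eggs.
By R12 (it is a predator, it has scales): it has feathers.
By R18 (it has feathers): it is endangered.
By R8 (it is endangered, it has marker V): it is venomous.
By R3 (it is venomous, it is migratory): it is an invertebrate.
By R13 (it is an invertebrate, it lays eggs): it meets criterion Y.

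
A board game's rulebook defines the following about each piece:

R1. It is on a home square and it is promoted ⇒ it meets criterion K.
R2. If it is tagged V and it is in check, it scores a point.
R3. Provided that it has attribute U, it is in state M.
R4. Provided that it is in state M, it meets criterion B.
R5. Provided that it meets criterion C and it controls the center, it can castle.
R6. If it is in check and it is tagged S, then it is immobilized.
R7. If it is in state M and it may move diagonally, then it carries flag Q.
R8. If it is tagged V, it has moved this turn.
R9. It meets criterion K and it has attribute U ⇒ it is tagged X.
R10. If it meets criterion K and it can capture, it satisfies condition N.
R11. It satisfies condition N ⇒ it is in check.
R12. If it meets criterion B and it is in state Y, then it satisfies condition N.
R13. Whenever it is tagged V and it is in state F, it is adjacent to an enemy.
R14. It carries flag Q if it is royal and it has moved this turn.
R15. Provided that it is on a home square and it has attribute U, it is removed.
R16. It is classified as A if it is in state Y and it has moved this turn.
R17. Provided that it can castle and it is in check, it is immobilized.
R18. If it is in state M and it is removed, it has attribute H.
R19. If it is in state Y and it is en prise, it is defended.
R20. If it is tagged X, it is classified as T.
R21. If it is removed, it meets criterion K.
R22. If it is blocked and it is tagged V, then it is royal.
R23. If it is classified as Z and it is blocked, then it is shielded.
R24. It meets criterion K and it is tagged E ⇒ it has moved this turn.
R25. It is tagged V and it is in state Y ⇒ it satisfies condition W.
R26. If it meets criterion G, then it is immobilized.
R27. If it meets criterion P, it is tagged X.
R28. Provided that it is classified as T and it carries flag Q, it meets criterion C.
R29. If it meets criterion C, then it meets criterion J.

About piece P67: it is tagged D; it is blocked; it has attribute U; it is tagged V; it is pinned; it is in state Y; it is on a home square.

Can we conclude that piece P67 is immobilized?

No

Forward chaining from the given facts derives: is in state M, meets criterion B, has moved this turn, satisfies condition N, is removed, is classified as A, has attribute H, meets criterion K, is royal, satisfies condition W, is tagged X, is in check, carries flag Q, is classified as T, meets criterion C, meets criterion J, scores a point.
Rules concluding "it is immobilized": R6 needs "it is tagged S"; R17 needs "it can castle"; R26 needs "it meets criterion G" — none of these are established.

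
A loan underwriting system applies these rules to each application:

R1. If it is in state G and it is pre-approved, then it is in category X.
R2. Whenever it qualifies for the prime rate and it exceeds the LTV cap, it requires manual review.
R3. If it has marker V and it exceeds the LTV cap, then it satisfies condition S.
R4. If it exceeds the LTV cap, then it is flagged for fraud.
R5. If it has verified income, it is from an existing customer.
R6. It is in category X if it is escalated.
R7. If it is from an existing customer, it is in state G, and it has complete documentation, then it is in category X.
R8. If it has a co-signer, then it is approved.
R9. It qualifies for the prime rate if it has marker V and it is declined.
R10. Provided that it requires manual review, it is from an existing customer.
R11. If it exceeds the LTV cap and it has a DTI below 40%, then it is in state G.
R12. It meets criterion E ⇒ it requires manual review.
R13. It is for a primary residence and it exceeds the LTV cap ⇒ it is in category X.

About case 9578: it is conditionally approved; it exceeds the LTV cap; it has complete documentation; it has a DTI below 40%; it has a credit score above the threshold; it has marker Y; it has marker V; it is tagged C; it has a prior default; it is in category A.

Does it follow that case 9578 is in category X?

Forward chaining from the given facts derives: satisfies condition S, is flagged for fraud, is in state G.
Rules concluding "it is in category X": R1 needs "it is pre-approved"; R6 needs "it is escalated"; R7 needs "it is from an existing customer"; R13 needs "it is for a primary residence" — none of these are established.

No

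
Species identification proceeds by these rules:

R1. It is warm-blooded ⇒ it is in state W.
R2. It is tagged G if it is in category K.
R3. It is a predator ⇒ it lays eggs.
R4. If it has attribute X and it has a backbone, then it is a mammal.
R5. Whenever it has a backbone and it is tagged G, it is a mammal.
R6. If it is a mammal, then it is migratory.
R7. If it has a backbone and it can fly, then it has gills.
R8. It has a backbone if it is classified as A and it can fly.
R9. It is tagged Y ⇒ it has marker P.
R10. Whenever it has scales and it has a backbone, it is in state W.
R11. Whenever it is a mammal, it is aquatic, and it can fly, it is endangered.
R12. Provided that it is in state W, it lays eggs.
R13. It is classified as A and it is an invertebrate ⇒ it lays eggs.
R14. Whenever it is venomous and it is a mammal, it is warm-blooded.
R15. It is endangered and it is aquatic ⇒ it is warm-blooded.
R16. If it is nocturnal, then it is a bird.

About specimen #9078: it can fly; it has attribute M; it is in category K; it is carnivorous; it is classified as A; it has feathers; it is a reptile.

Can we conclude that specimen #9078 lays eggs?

Forward chaining from the given facts derives: is tagged G, has a backbone, is a mammal, is migratory, has gills.
Rules concluding "it lays eggs": R3 needs "it is a predator"; R12 needs "it is in state W"; R13 needs "it is an invertebrate" — none of these are established.

No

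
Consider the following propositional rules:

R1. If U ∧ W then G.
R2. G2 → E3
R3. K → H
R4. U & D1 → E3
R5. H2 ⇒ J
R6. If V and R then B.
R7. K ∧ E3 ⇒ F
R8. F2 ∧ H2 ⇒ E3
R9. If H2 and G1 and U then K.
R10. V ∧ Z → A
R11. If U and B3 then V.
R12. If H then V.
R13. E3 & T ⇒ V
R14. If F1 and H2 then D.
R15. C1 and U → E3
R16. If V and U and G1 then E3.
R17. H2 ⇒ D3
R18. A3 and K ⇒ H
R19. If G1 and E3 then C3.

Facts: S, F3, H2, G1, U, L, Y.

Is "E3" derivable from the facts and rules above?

Yes

K  (by R9: H2, G1, U)
H  (by R3: K)
V  (by R12: H)
E3  (by R16: V, U, G1)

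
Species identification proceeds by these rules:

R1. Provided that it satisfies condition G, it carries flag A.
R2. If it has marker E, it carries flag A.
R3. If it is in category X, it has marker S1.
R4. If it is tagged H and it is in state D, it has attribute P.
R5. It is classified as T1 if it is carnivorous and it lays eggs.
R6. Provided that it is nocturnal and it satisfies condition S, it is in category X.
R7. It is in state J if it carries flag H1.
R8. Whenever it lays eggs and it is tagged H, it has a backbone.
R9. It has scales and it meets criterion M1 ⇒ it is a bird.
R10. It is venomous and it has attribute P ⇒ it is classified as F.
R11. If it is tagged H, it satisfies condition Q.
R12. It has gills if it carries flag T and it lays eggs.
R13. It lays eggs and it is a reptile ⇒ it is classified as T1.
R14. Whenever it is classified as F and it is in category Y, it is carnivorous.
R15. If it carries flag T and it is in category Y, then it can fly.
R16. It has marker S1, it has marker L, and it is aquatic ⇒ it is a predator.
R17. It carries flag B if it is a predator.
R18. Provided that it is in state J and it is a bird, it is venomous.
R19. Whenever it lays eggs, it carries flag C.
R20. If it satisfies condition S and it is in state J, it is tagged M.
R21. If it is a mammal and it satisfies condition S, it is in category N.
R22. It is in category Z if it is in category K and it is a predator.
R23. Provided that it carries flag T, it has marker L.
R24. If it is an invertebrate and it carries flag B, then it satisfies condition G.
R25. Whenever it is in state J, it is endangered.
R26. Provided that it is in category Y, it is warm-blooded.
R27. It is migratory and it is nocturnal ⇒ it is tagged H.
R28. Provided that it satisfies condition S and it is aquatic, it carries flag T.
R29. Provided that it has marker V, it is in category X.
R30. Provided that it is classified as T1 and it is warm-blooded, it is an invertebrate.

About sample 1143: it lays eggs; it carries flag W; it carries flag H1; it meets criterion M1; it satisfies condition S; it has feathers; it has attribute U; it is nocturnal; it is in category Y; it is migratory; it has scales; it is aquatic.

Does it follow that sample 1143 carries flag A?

Forward chaining from the given facts derives: is in category X, is in state J, is a bird, is venomous, carries flag C, is tagged M, is endangered, is warm-blooded, is tagged H, carries flag T, has marker S1, has a backbone, satisfies condition Q, has gills, can fly, has marker L, is a predator, carries flag B.
Rules concluding "it carries flag A": R1 needs "it satisfies condition G"; R2 needs "it has marker E" — none of these are established.

No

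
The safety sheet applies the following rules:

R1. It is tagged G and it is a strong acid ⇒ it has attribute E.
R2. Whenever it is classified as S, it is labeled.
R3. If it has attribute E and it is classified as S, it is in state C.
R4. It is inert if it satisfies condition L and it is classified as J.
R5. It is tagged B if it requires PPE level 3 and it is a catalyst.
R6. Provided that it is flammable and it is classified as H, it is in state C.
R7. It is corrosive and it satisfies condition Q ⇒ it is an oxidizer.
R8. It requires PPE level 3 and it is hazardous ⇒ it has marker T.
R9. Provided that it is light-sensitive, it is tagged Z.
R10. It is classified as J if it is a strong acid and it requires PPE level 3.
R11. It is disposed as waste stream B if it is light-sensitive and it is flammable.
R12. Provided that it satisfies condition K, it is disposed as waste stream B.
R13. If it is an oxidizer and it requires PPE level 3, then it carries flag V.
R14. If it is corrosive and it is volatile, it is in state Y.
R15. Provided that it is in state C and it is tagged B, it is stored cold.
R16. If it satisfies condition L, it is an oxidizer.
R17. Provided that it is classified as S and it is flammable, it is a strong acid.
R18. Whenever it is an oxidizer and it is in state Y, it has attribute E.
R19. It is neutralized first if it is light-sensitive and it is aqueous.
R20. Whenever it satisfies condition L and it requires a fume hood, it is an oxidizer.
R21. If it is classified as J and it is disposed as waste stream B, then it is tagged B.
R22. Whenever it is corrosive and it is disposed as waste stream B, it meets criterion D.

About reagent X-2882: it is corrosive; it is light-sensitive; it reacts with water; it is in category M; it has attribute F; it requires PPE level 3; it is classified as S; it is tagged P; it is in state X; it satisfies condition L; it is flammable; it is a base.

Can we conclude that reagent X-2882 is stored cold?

Forward chaining from the given facts derives: is labeled, is tagged Z, is disposed as waste stream B, is an oxidizer, is a strong acid, meets criterion D, is classified as J, carries flag V, is tagged B, is inert.
The only rule concluding "it is stored cold" is R15, which needs "it is in state C"; that is never established.

No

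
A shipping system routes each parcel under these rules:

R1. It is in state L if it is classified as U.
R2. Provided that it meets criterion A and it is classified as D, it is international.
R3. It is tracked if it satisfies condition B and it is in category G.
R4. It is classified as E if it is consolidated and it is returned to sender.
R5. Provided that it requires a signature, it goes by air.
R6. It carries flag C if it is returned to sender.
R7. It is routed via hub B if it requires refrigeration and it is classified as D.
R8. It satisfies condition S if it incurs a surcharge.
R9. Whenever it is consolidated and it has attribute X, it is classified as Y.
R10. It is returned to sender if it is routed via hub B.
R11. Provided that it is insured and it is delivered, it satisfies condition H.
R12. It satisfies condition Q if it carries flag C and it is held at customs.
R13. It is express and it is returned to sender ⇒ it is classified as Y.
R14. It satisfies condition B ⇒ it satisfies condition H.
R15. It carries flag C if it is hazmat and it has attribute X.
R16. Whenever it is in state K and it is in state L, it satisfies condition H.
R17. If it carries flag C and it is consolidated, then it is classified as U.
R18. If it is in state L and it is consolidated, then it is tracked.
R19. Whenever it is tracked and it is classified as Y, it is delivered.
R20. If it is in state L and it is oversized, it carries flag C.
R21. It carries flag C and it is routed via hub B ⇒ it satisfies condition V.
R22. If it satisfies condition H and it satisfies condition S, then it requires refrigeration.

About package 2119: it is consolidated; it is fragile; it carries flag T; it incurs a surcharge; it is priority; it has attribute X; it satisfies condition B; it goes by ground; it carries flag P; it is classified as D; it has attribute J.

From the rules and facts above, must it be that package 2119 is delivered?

By R8 (it incurs a surcharge): it satisfies condition S.
By R9 (it is consolidated, it has attribute X): it is classified as Y.
By R14 (it satisfies condition B): it satisfies condition H.
By R22 (it satisfies condition H, it satisfies condition S): it requires refrigeration.
By R7 (it requires refrigeration, it is classified as D): it is routed via hub B.
By R10 (it is routed via hub B): it is returned to sender.
By R6 (it is returned to sender): it carries flag C.
By R17 (it carries flag C, it is consolidated): it is classified as U.
By R1 (it is classified as U): it is in state L.
By R18 (it is in state L, it is consolidated): it is tracked.
By R19 (it is tracked, it is classified as Y): it is delivered.

Yes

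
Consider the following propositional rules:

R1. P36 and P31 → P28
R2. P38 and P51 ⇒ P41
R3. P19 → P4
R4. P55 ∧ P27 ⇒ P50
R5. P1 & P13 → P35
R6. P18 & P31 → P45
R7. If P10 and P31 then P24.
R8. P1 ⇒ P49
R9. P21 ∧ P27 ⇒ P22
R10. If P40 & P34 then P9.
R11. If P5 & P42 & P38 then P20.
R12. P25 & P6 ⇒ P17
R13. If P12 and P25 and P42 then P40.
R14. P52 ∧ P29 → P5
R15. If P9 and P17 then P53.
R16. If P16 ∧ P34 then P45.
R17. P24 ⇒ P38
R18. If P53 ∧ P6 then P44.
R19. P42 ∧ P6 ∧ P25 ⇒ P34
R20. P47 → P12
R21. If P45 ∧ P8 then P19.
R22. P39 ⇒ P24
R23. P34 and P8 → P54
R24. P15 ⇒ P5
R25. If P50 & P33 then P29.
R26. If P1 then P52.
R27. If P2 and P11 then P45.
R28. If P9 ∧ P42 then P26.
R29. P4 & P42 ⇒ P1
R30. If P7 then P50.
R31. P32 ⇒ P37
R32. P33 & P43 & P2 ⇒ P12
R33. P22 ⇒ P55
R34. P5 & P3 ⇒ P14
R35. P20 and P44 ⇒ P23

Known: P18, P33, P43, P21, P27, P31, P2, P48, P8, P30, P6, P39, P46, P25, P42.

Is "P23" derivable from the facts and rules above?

Yes

P45  (by R6: P18, P31)
P22  (by R9: P21, P27)
P17  (by R12: P25, P6)
P34  (by R19: P42, P6, P25)
P19  (by R21: P45, P8)
P24  (by R22: P39)
P12  (by R32: P33, P43, P2)
P55  (by R33: P22)
P4  (by R3: P19)
P50  (by R4: P55, P27)
P40  (by R13: P12, P25, P42)
P38  (by R17: P24)
P29  (by R25: P50, P33)
P1  (by R29: P4, P42)
P9  (by R10: P40, P34)
P53  (by R15: P9, P17)
P44  (by R18: P53, P6)
P52  (by R26: P1)
P5  (by R14: P52, P29)
P20  (by R11: P5, P42, P38)
P23  (by R35: P20, P44)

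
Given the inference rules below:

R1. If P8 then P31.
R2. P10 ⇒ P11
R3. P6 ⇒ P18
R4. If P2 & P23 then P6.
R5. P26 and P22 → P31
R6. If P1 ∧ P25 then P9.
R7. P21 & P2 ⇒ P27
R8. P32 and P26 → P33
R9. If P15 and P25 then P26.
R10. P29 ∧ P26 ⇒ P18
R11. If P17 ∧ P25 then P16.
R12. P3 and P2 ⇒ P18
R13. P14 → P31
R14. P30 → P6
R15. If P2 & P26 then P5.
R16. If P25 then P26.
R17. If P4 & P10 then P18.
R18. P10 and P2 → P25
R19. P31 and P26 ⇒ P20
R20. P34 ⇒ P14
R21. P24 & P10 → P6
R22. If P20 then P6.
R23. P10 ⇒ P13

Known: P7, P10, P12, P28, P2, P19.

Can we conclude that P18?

Forward chaining from the given facts derives: P11, P25, P13, P26, P5.
Rules concluding P18: R3 needs P6; R10 needs P29; R12 needs P3; R17 needs P4 — none of these are established.

No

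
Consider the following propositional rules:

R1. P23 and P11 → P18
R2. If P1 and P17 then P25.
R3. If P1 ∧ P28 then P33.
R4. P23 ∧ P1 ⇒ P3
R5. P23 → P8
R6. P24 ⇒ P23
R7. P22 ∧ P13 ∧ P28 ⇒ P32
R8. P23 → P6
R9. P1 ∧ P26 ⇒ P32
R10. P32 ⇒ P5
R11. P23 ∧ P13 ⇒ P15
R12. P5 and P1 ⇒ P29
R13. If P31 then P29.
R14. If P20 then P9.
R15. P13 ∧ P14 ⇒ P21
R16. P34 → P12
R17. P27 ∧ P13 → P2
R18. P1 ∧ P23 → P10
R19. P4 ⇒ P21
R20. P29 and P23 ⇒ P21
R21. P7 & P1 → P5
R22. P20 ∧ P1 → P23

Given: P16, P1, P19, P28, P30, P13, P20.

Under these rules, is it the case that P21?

No

Forward chaining from the given facts derives: P33, P9, P23, P3, P8, P6, P15, P10.
Rules concluding P21: R15 needs P14; R19 needs P4; R20 needs P29 — none of these are established.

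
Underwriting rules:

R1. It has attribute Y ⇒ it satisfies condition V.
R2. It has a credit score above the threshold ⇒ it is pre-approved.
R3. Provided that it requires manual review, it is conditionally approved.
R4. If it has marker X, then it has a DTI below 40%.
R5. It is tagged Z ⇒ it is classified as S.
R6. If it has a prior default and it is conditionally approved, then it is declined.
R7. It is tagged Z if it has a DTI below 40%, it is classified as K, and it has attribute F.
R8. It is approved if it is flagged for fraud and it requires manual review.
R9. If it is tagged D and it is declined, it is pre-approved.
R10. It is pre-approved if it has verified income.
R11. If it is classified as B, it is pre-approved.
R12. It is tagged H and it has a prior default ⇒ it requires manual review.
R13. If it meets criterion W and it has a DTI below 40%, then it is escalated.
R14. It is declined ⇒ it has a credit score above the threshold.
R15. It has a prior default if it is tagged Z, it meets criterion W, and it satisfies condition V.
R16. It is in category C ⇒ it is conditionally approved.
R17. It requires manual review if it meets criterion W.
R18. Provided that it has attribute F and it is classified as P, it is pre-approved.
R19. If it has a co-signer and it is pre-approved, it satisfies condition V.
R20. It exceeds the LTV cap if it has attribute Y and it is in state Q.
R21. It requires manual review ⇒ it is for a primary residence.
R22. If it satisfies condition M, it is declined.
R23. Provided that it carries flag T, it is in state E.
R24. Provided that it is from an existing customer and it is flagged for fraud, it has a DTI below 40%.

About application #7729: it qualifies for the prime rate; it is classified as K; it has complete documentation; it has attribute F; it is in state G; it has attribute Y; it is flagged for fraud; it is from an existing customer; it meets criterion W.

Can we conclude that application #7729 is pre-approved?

By R1 (it has attribute Y): it satisfies condition V.
By R17 (it meets criterion W): it requires manual review.
By R24 (it is from an existing customer, it is flagged for fraud): it has a DTI below 40%.
By R3 (it requires manual review): it is conditionally approved.
By R7 (it has a DTI below 40%, it is classified as K, it has attribute F): it is tagged Z.
By R15 (it is tagged Z, it meets criterion W, it satisfies condition V): it has a prior default.
By R6 (it has a prior default, it is conditionally approved): it is declined.
By R14 (it is declined): it has a credit score above the threshold.
By R2 (it has a credit score above the threshold): it is pre-approved.

Yes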